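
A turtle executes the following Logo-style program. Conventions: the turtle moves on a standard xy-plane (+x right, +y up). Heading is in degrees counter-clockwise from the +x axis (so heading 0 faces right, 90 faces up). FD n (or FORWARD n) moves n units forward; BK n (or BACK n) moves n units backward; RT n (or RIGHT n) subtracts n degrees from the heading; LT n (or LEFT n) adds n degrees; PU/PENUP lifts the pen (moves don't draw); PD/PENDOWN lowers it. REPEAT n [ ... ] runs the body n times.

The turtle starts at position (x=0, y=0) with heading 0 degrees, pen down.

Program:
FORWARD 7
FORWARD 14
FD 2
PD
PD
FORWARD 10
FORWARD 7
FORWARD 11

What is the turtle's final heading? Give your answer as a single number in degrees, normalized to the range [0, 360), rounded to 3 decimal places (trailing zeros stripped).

Executing turtle program step by step:
Start: pos=(0,0), heading=0, pen down
FD 7: (0,0) -> (7,0) [heading=0, draw]
FD 14: (7,0) -> (21,0) [heading=0, draw]
FD 2: (21,0) -> (23,0) [heading=0, draw]
PD: pen down
PD: pen down
FD 10: (23,0) -> (33,0) [heading=0, draw]
FD 7: (33,0) -> (40,0) [heading=0, draw]
FD 11: (40,0) -> (51,0) [heading=0, draw]
Final: pos=(51,0), heading=0, 6 segment(s) drawn

Answer: 0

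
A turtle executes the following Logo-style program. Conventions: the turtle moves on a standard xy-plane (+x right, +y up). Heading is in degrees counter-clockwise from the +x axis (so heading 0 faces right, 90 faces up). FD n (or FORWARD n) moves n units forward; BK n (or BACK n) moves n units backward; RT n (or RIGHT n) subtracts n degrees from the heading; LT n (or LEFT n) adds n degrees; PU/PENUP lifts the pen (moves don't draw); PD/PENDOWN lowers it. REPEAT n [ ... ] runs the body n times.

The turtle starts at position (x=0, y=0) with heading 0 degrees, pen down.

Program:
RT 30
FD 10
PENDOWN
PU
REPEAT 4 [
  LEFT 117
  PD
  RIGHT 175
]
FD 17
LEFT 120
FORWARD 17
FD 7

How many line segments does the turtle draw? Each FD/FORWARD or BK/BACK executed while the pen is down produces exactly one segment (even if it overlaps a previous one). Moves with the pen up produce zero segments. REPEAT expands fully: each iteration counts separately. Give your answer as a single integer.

Answer: 4

Derivation:
Executing turtle program step by step:
Start: pos=(0,0), heading=0, pen down
RT 30: heading 0 -> 330
FD 10: (0,0) -> (8.66,-5) [heading=330, draw]
PD: pen down
PU: pen up
REPEAT 4 [
  -- iteration 1/4 --
  LT 117: heading 330 -> 87
  PD: pen down
  RT 175: heading 87 -> 272
  -- iteration 2/4 --
  LT 117: heading 272 -> 29
  PD: pen down
  RT 175: heading 29 -> 214
  -- iteration 3/4 --
  LT 117: heading 214 -> 331
  PD: pen down
  RT 175: heading 331 -> 156
  -- iteration 4/4 --
  LT 117: heading 156 -> 273
  PD: pen down
  RT 175: heading 273 -> 98
]
FD 17: (8.66,-5) -> (6.294,11.835) [heading=98, draw]
LT 120: heading 98 -> 218
FD 17: (6.294,11.835) -> (-7.102,1.368) [heading=218, draw]
FD 7: (-7.102,1.368) -> (-12.618,-2.941) [heading=218, draw]
Final: pos=(-12.618,-2.941), heading=218, 4 segment(s) drawn
Segments drawn: 4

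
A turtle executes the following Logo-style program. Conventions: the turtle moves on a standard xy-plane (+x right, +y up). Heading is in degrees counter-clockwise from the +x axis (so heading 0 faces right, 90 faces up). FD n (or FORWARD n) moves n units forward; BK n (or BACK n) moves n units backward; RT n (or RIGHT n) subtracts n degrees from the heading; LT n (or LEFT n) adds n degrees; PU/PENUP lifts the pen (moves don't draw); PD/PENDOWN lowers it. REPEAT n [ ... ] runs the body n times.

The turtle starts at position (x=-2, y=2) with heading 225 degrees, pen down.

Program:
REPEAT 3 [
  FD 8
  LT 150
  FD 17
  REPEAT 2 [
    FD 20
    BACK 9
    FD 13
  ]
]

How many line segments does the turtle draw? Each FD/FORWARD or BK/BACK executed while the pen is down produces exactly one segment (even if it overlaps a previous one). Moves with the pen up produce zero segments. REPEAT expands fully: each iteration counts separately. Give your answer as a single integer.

Answer: 24

Derivation:
Executing turtle program step by step:
Start: pos=(-2,2), heading=225, pen down
REPEAT 3 [
  -- iteration 1/3 --
  FD 8: (-2,2) -> (-7.657,-3.657) [heading=225, draw]
  LT 150: heading 225 -> 15
  FD 17: (-7.657,-3.657) -> (8.764,0.743) [heading=15, draw]
  REPEAT 2 [
    -- iteration 1/2 --
    FD 20: (8.764,0.743) -> (28.082,5.919) [heading=15, draw]
    BK 9: (28.082,5.919) -> (19.389,3.59) [heading=15, draw]
    FD 13: (19.389,3.59) -> (31.946,6.955) [heading=15, draw]
    -- iteration 2/2 --
    FD 20: (31.946,6.955) -> (51.265,12.131) [heading=15, draw]
    BK 9: (51.265,12.131) -> (42.571,9.802) [heading=15, draw]
    FD 13: (42.571,9.802) -> (55.128,13.166) [heading=15, draw]
  ]
  -- iteration 2/3 --
  FD 8: (55.128,13.166) -> (62.856,15.237) [heading=15, draw]
  LT 150: heading 15 -> 165
  FD 17: (62.856,15.237) -> (46.435,19.637) [heading=165, draw]
  REPEAT 2 [
    -- iteration 1/2 --
    FD 20: (46.435,19.637) -> (27.116,24.813) [heading=165, draw]
    BK 9: (27.116,24.813) -> (35.81,22.484) [heading=165, draw]
    FD 13: (35.81,22.484) -> (23.253,25.849) [heading=165, draw]
    -- iteration 2/2 --
    FD 20: (23.253,25.849) -> (3.934,31.025) [heading=165, draw]
    BK 9: (3.934,31.025) -> (12.628,28.696) [heading=165, draw]
    FD 13: (12.628,28.696) -> (0.071,32.06) [heading=165, draw]
  ]
  -- iteration 3/3 --
  FD 8: (0.071,32.06) -> (-7.657,34.131) [heading=165, draw]
  LT 150: heading 165 -> 315
  FD 17: (-7.657,34.131) -> (4.364,22.11) [heading=315, draw]
  REPEAT 2 [
    -- iteration 1/2 --
    FD 20: (4.364,22.11) -> (18.506,7.968) [heading=315, draw]
    BK 9: (18.506,7.968) -> (12.142,14.332) [heading=315, draw]
    FD 13: (12.142,14.332) -> (21.335,5.139) [heading=315, draw]
    -- iteration 2/2 --
    FD 20: (21.335,5.139) -> (35.477,-9.003) [heading=315, draw]
    BK 9: (35.477,-9.003) -> (29.113,-2.639) [heading=315, draw]
    FD 13: (29.113,-2.639) -> (38.305,-11.831) [heading=315, draw]
  ]
]
Final: pos=(38.305,-11.831), heading=315, 24 segment(s) drawn
Segments drawn: 24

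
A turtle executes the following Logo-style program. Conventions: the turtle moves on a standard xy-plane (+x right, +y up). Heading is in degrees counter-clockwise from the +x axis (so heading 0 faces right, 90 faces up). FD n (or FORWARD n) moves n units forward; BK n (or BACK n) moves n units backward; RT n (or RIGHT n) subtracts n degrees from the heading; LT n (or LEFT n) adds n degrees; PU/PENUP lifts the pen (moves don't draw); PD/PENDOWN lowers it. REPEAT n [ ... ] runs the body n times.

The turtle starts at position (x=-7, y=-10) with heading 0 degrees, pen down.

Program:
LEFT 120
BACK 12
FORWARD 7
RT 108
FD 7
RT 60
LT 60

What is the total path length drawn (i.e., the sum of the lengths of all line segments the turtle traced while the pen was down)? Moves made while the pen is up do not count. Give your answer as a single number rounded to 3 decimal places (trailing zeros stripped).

Answer: 26

Derivation:
Executing turtle program step by step:
Start: pos=(-7,-10), heading=0, pen down
LT 120: heading 0 -> 120
BK 12: (-7,-10) -> (-1,-20.392) [heading=120, draw]
FD 7: (-1,-20.392) -> (-4.5,-14.33) [heading=120, draw]
RT 108: heading 120 -> 12
FD 7: (-4.5,-14.33) -> (2.347,-12.875) [heading=12, draw]
RT 60: heading 12 -> 312
LT 60: heading 312 -> 12
Final: pos=(2.347,-12.875), heading=12, 3 segment(s) drawn

Segment lengths:
  seg 1: (-7,-10) -> (-1,-20.392), length = 12
  seg 2: (-1,-20.392) -> (-4.5,-14.33), length = 7
  seg 3: (-4.5,-14.33) -> (2.347,-12.875), length = 7
Total = 26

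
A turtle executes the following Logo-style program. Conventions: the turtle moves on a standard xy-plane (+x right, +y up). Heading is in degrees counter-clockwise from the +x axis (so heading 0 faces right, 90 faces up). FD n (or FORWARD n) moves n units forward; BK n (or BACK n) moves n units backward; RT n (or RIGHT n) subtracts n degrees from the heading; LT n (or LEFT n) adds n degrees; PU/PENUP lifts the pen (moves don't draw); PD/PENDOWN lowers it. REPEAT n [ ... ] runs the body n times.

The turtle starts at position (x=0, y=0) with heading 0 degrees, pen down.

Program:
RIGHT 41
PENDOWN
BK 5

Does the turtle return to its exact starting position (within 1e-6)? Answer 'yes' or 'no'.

Executing turtle program step by step:
Start: pos=(0,0), heading=0, pen down
RT 41: heading 0 -> 319
PD: pen down
BK 5: (0,0) -> (-3.774,3.28) [heading=319, draw]
Final: pos=(-3.774,3.28), heading=319, 1 segment(s) drawn

Start position: (0, 0)
Final position: (-3.774, 3.28)
Distance = 5; >= 1e-6 -> NOT closed

Answer: no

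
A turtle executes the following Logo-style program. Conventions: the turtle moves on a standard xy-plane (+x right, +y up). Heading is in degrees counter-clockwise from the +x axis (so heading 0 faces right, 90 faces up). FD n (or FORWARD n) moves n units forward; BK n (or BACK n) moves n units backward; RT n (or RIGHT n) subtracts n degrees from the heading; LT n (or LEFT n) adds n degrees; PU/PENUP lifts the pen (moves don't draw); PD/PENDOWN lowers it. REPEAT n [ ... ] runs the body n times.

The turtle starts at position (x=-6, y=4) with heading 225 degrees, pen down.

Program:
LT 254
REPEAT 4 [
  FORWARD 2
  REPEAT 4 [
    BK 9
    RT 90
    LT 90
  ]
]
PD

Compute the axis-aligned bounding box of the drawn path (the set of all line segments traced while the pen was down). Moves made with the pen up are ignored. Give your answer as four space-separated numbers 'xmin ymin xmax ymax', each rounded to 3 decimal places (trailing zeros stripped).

Answer: -6.97 -114.948 59.934 5.749

Derivation:
Executing turtle program step by step:
Start: pos=(-6,4), heading=225, pen down
LT 254: heading 225 -> 119
REPEAT 4 [
  -- iteration 1/4 --
  FD 2: (-6,4) -> (-6.97,5.749) [heading=119, draw]
  REPEAT 4 [
    -- iteration 1/4 --
    BK 9: (-6.97,5.749) -> (-2.606,-2.122) [heading=119, draw]
    RT 90: heading 119 -> 29
    LT 90: heading 29 -> 119
    -- iteration 2/4 --
    BK 9: (-2.606,-2.122) -> (1.757,-9.994) [heading=119, draw]
    RT 90: heading 119 -> 29
    LT 90: heading 29 -> 119
    -- iteration 3/4 --
    BK 9: (1.757,-9.994) -> (6.12,-17.865) [heading=119, draw]
    RT 90: heading 119 -> 29
    LT 90: heading 29 -> 119
    -- iteration 4/4 --
    BK 9: (6.12,-17.865) -> (10.484,-25.737) [heading=119, draw]
    RT 90: heading 119 -> 29
    LT 90: heading 29 -> 119
  ]
  -- iteration 2/4 --
  FD 2: (10.484,-25.737) -> (9.514,-23.988) [heading=119, draw]
  REPEAT 4 [
    -- iteration 1/4 --
    BK 9: (9.514,-23.988) -> (13.877,-31.859) [heading=119, draw]
    RT 90: heading 119 -> 29
    LT 90: heading 29 -> 119
    -- iteration 2/4 --
    BK 9: (13.877,-31.859) -> (18.24,-39.731) [heading=119, draw]
    RT 90: heading 119 -> 29
    LT 90: heading 29 -> 119
    -- iteration 3/4 --
    BK 9: (18.24,-39.731) -> (22.604,-47.603) [heading=119, draw]
    RT 90: heading 119 -> 29
    LT 90: heading 29 -> 119
    -- iteration 4/4 --
    BK 9: (22.604,-47.603) -> (26.967,-55.474) [heading=119, draw]
    RT 90: heading 119 -> 29
    LT 90: heading 29 -> 119
  ]
  -- iteration 3/4 --
  FD 2: (26.967,-55.474) -> (25.997,-53.725) [heading=119, draw]
  REPEAT 4 [
    -- iteration 1/4 --
    BK 9: (25.997,-53.725) -> (30.361,-61.596) [heading=119, draw]
    RT 90: heading 119 -> 29
    LT 90: heading 29 -> 119
    -- iteration 2/4 --
    BK 9: (30.361,-61.596) -> (34.724,-69.468) [heading=119, draw]
    RT 90: heading 119 -> 29
    LT 90: heading 29 -> 119
    -- iteration 3/4 --
    BK 9: (34.724,-69.468) -> (39.087,-77.34) [heading=119, draw]
    RT 90: heading 119 -> 29
    LT 90: heading 29 -> 119
    -- iteration 4/4 --
    BK 9: (39.087,-77.34) -> (43.451,-85.211) [heading=119, draw]
    RT 90: heading 119 -> 29
    LT 90: heading 29 -> 119
  ]
  -- iteration 4/4 --
  FD 2: (43.451,-85.211) -> (42.481,-83.462) [heading=119, draw]
  REPEAT 4 [
    -- iteration 1/4 --
    BK 9: (42.481,-83.462) -> (46.844,-91.334) [heading=119, draw]
    RT 90: heading 119 -> 29
    LT 90: heading 29 -> 119
    -- iteration 2/4 --
    BK 9: (46.844,-91.334) -> (51.208,-99.205) [heading=119, draw]
    RT 90: heading 119 -> 29
    LT 90: heading 29 -> 119
    -- iteration 3/4 --
    BK 9: (51.208,-99.205) -> (55.571,-107.077) [heading=119, draw]
    RT 90: heading 119 -> 29
    LT 90: heading 29 -> 119
    -- iteration 4/4 --
    BK 9: (55.571,-107.077) -> (59.934,-114.948) [heading=119, draw]
    RT 90: heading 119 -> 29
    LT 90: heading 29 -> 119
  ]
]
PD: pen down
Final: pos=(59.934,-114.948), heading=119, 20 segment(s) drawn

Segment endpoints: x in {-6.97, -6, -2.606, 1.757, 6.12, 9.514, 10.484, 13.877, 18.24, 22.604, 25.997, 26.967, 30.361, 34.724, 39.087, 42.481, 43.451, 46.844, 51.208, 55.571, 59.934}, y in {-114.948, -107.077, -99.205, -91.334, -85.211, -83.462, -77.34, -69.468, -61.596, -55.474, -53.725, -47.603, -39.731, -31.859, -25.737, -23.988, -17.865, -9.994, -2.122, 4, 5.749}
xmin=-6.97, ymin=-114.948, xmax=59.934, ymax=5.749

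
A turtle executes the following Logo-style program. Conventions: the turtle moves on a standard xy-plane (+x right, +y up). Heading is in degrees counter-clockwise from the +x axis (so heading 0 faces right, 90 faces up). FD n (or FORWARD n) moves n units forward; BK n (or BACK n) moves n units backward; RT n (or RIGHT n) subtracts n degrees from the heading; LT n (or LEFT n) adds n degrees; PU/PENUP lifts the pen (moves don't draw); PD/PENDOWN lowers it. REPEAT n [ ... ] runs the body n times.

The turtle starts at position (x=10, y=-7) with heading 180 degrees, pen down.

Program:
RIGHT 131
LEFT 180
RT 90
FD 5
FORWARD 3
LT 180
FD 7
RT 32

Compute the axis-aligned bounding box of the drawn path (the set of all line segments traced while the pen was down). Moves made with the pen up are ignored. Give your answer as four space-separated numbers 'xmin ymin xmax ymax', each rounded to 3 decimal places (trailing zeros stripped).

Answer: 3.962 -7 10 -1.752

Derivation:
Executing turtle program step by step:
Start: pos=(10,-7), heading=180, pen down
RT 131: heading 180 -> 49
LT 180: heading 49 -> 229
RT 90: heading 229 -> 139
FD 5: (10,-7) -> (6.226,-3.72) [heading=139, draw]
FD 3: (6.226,-3.72) -> (3.962,-1.752) [heading=139, draw]
LT 180: heading 139 -> 319
FD 7: (3.962,-1.752) -> (9.245,-6.344) [heading=319, draw]
RT 32: heading 319 -> 287
Final: pos=(9.245,-6.344), heading=287, 3 segment(s) drawn

Segment endpoints: x in {3.962, 6.226, 9.245, 10}, y in {-7, -6.344, -3.72, -1.752}
xmin=3.962, ymin=-7, xmax=10, ymax=-1.752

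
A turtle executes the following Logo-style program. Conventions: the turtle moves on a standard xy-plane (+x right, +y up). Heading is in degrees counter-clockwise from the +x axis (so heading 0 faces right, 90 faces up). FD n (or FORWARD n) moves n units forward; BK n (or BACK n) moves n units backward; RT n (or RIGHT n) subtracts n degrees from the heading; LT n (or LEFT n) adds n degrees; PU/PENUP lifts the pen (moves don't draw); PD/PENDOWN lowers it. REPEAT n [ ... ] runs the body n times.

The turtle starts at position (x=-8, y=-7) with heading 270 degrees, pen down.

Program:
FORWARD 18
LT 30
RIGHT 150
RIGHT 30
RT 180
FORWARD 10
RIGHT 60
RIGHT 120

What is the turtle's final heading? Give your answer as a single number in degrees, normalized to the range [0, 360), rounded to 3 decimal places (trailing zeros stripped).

Answer: 120

Derivation:
Executing turtle program step by step:
Start: pos=(-8,-7), heading=270, pen down
FD 18: (-8,-7) -> (-8,-25) [heading=270, draw]
LT 30: heading 270 -> 300
RT 150: heading 300 -> 150
RT 30: heading 150 -> 120
RT 180: heading 120 -> 300
FD 10: (-8,-25) -> (-3,-33.66) [heading=300, draw]
RT 60: heading 300 -> 240
RT 120: heading 240 -> 120
Final: pos=(-3,-33.66), heading=120, 2 segment(s) drawn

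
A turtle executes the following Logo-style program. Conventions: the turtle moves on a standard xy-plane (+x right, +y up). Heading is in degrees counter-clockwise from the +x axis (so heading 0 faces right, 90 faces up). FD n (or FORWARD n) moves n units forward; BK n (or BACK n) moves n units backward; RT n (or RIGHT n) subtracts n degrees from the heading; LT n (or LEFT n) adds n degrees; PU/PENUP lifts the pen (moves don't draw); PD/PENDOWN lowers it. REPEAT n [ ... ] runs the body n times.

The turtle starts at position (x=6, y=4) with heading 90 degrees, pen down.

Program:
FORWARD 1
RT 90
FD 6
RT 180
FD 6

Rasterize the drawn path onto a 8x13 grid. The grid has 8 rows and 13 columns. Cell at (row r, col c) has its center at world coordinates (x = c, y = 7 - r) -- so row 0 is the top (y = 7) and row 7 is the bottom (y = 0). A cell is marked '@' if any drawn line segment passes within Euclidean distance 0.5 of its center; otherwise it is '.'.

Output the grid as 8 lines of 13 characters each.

Segment 0: (6,4) -> (6,5)
Segment 1: (6,5) -> (12,5)
Segment 2: (12,5) -> (6,5)

Answer: .............
.............
......@@@@@@@
......@......
.............
.............
.............
.............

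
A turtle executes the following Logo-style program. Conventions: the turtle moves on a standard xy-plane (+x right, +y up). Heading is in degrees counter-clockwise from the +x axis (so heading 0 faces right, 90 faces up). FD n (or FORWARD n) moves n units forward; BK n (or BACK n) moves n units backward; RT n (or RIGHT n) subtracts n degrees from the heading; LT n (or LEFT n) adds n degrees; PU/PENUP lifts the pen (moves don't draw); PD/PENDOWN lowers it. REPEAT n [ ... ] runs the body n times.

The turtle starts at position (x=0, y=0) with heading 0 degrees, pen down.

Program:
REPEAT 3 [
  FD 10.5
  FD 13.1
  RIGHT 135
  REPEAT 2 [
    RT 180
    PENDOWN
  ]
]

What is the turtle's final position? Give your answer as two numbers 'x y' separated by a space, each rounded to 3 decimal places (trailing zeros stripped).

Executing turtle program step by step:
Start: pos=(0,0), heading=0, pen down
REPEAT 3 [
  -- iteration 1/3 --
  FD 10.5: (0,0) -> (10.5,0) [heading=0, draw]
  FD 13.1: (10.5,0) -> (23.6,0) [heading=0, draw]
  RT 135: heading 0 -> 225
  REPEAT 2 [
    -- iteration 1/2 --
    RT 180: heading 225 -> 45
    PD: pen down
    -- iteration 2/2 --
    RT 180: heading 45 -> 225
    PD: pen down
  ]
  -- iteration 2/3 --
  FD 10.5: (23.6,0) -> (16.175,-7.425) [heading=225, draw]
  FD 13.1: (16.175,-7.425) -> (6.912,-16.688) [heading=225, draw]
  RT 135: heading 225 -> 90
  REPEAT 2 [
    -- iteration 1/2 --
    RT 180: heading 90 -> 270
    PD: pen down
    -- iteration 2/2 --
    RT 180: heading 270 -> 90
    PD: pen down
  ]
  -- iteration 3/3 --
  FD 10.5: (6.912,-16.688) -> (6.912,-6.188) [heading=90, draw]
  FD 13.1: (6.912,-6.188) -> (6.912,6.912) [heading=90, draw]
  RT 135: heading 90 -> 315
  REPEAT 2 [
    -- iteration 1/2 --
    RT 180: heading 315 -> 135
    PD: pen down
    -- iteration 2/2 --
    RT 180: heading 135 -> 315
    PD: pen down
  ]
]
Final: pos=(6.912,6.912), heading=315, 6 segment(s) drawn

Answer: 6.912 6.912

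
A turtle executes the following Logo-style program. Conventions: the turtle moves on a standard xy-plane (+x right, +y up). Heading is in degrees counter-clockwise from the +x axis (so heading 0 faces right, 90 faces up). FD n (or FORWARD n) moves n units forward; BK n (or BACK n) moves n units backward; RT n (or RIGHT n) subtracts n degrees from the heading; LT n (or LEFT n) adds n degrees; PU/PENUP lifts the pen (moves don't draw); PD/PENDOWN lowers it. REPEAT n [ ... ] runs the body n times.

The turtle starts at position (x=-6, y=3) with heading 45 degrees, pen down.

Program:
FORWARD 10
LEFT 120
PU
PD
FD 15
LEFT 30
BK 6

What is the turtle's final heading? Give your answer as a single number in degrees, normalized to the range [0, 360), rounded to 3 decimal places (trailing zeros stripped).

Answer: 195

Derivation:
Executing turtle program step by step:
Start: pos=(-6,3), heading=45, pen down
FD 10: (-6,3) -> (1.071,10.071) [heading=45, draw]
LT 120: heading 45 -> 165
PU: pen up
PD: pen down
FD 15: (1.071,10.071) -> (-13.418,13.953) [heading=165, draw]
LT 30: heading 165 -> 195
BK 6: (-13.418,13.953) -> (-7.622,15.506) [heading=195, draw]
Final: pos=(-7.622,15.506), heading=195, 3 segment(s) drawn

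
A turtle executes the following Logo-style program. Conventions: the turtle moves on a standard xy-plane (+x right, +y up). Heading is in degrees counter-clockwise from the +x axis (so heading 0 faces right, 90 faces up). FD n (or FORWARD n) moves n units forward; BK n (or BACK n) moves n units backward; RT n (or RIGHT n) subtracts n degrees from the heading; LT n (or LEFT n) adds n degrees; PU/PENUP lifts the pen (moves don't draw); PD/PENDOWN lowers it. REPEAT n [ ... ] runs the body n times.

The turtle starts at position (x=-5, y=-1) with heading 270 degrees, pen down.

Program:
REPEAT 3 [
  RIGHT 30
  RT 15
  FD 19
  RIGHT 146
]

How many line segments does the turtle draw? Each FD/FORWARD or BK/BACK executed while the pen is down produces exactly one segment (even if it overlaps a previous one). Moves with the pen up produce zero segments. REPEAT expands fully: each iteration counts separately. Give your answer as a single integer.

Answer: 3

Derivation:
Executing turtle program step by step:
Start: pos=(-5,-1), heading=270, pen down
REPEAT 3 [
  -- iteration 1/3 --
  RT 30: heading 270 -> 240
  RT 15: heading 240 -> 225
  FD 19: (-5,-1) -> (-18.435,-14.435) [heading=225, draw]
  RT 146: heading 225 -> 79
  -- iteration 2/3 --
  RT 30: heading 79 -> 49
  RT 15: heading 49 -> 34
  FD 19: (-18.435,-14.435) -> (-2.683,-3.81) [heading=34, draw]
  RT 146: heading 34 -> 248
  -- iteration 3/3 --
  RT 30: heading 248 -> 218
  RT 15: heading 218 -> 203
  FD 19: (-2.683,-3.81) -> (-20.173,-11.234) [heading=203, draw]
  RT 146: heading 203 -> 57
]
Final: pos=(-20.173,-11.234), heading=57, 3 segment(s) drawn
Segments drawn: 3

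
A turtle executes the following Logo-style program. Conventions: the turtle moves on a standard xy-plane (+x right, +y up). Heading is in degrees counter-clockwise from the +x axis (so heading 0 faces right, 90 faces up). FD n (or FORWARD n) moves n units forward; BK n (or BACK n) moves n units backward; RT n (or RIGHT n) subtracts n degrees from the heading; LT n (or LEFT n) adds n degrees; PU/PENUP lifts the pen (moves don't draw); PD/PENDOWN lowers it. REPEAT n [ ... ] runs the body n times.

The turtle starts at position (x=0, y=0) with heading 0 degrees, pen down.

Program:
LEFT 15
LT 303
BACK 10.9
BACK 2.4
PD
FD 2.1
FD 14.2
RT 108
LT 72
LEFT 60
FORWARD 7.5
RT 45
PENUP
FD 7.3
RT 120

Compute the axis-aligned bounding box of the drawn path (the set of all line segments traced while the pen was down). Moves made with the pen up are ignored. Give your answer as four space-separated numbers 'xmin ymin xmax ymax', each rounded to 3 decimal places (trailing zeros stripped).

Executing turtle program step by step:
Start: pos=(0,0), heading=0, pen down
LT 15: heading 0 -> 15
LT 303: heading 15 -> 318
BK 10.9: (0,0) -> (-8.1,7.294) [heading=318, draw]
BK 2.4: (-8.1,7.294) -> (-9.884,8.899) [heading=318, draw]
PD: pen down
FD 2.1: (-9.884,8.899) -> (-8.323,7.494) [heading=318, draw]
FD 14.2: (-8.323,7.494) -> (2.229,-2.007) [heading=318, draw]
RT 108: heading 318 -> 210
LT 72: heading 210 -> 282
LT 60: heading 282 -> 342
FD 7.5: (2.229,-2.007) -> (9.362,-4.325) [heading=342, draw]
RT 45: heading 342 -> 297
PU: pen up
FD 7.3: (9.362,-4.325) -> (12.676,-10.829) [heading=297, move]
RT 120: heading 297 -> 177
Final: pos=(12.676,-10.829), heading=177, 5 segment(s) drawn

Segment endpoints: x in {-9.884, -8.323, -8.1, 0, 2.229, 9.362}, y in {-4.325, -2.007, 0, 7.294, 7.494, 8.899}
xmin=-9.884, ymin=-4.325, xmax=9.362, ymax=8.899

Answer: -9.884 -4.325 9.362 8.899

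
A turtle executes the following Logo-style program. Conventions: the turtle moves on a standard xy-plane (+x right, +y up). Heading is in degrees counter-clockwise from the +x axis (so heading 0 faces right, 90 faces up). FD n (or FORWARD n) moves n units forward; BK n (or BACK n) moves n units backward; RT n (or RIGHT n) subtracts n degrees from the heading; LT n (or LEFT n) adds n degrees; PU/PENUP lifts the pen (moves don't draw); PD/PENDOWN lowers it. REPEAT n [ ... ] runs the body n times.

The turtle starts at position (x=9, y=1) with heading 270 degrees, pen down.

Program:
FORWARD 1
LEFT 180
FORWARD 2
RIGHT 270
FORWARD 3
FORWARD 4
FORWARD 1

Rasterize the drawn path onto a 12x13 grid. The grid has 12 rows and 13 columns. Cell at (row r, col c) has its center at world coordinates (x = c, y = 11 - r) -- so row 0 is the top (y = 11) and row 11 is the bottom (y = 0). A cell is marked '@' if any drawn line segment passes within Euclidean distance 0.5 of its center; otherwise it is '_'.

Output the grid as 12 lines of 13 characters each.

Answer: _____________
_____________
_____________
_____________
_____________
_____________
_____________
_____________
_____________
_@@@@@@@@@___
_________@___
_________@___

Derivation:
Segment 0: (9,1) -> (9,0)
Segment 1: (9,0) -> (9,2)
Segment 2: (9,2) -> (6,2)
Segment 3: (6,2) -> (2,2)
Segment 4: (2,2) -> (1,2)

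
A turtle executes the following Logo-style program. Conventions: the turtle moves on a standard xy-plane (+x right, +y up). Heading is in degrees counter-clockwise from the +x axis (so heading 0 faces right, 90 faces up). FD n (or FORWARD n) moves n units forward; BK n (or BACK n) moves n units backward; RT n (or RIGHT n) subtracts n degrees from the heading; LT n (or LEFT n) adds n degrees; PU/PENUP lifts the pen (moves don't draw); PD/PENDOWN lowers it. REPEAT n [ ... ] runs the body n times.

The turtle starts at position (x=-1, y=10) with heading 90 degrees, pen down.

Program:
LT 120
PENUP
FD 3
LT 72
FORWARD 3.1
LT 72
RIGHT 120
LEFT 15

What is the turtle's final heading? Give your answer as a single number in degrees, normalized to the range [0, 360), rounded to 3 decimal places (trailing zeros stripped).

Answer: 249

Derivation:
Executing turtle program step by step:
Start: pos=(-1,10), heading=90, pen down
LT 120: heading 90 -> 210
PU: pen up
FD 3: (-1,10) -> (-3.598,8.5) [heading=210, move]
LT 72: heading 210 -> 282
FD 3.1: (-3.598,8.5) -> (-2.954,5.468) [heading=282, move]
LT 72: heading 282 -> 354
RT 120: heading 354 -> 234
LT 15: heading 234 -> 249
Final: pos=(-2.954,5.468), heading=249, 0 segment(s) drawn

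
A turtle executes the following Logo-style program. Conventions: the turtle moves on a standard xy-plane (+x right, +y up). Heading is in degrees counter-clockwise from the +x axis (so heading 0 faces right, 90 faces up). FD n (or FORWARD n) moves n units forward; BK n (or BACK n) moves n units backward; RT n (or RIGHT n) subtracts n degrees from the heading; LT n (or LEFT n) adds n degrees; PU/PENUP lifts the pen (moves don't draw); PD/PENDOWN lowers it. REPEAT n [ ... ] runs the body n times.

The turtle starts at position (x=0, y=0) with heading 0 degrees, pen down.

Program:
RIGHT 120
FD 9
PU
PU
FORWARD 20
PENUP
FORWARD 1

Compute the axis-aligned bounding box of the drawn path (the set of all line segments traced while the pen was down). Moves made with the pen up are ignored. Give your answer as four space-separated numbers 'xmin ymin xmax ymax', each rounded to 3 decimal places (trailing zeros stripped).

Answer: -4.5 -7.794 0 0

Derivation:
Executing turtle program step by step:
Start: pos=(0,0), heading=0, pen down
RT 120: heading 0 -> 240
FD 9: (0,0) -> (-4.5,-7.794) [heading=240, draw]
PU: pen up
PU: pen up
FD 20: (-4.5,-7.794) -> (-14.5,-25.115) [heading=240, move]
PU: pen up
FD 1: (-14.5,-25.115) -> (-15,-25.981) [heading=240, move]
Final: pos=(-15,-25.981), heading=240, 1 segment(s) drawn

Segment endpoints: x in {-4.5, 0}, y in {-7.794, 0}
xmin=-4.5, ymin=-7.794, xmax=0, ymax=0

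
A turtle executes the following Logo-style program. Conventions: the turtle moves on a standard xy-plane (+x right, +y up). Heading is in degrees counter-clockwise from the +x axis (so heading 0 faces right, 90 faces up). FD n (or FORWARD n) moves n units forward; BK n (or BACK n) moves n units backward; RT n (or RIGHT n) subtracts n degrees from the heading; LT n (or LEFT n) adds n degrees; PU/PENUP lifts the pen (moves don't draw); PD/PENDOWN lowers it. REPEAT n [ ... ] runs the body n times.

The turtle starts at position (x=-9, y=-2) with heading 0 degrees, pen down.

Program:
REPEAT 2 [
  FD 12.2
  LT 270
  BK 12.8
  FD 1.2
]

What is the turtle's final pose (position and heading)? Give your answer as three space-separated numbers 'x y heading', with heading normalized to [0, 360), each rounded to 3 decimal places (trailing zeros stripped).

Answer: 14.8 -2.6 180

Derivation:
Executing turtle program step by step:
Start: pos=(-9,-2), heading=0, pen down
REPEAT 2 [
  -- iteration 1/2 --
  FD 12.2: (-9,-2) -> (3.2,-2) [heading=0, draw]
  LT 270: heading 0 -> 270
  BK 12.8: (3.2,-2) -> (3.2,10.8) [heading=270, draw]
  FD 1.2: (3.2,10.8) -> (3.2,9.6) [heading=270, draw]
  -- iteration 2/2 --
  FD 12.2: (3.2,9.6) -> (3.2,-2.6) [heading=270, draw]
  LT 270: heading 270 -> 180
  BK 12.8: (3.2,-2.6) -> (16,-2.6) [heading=180, draw]
  FD 1.2: (16,-2.6) -> (14.8,-2.6) [heading=180, draw]
]
Final: pos=(14.8,-2.6), heading=180, 6 segment(s) drawn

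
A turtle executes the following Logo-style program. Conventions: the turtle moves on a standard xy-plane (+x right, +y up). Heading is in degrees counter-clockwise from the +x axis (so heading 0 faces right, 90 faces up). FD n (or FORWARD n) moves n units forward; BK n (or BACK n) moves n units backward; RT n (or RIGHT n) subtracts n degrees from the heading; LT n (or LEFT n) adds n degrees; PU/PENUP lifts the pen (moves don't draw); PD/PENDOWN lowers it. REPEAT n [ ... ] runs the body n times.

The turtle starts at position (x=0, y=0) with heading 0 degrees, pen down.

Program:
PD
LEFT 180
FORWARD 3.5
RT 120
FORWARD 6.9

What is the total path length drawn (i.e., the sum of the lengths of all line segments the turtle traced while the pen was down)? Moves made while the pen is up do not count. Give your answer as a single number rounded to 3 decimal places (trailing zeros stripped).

Answer: 10.4

Derivation:
Executing turtle program step by step:
Start: pos=(0,0), heading=0, pen down
PD: pen down
LT 180: heading 0 -> 180
FD 3.5: (0,0) -> (-3.5,0) [heading=180, draw]
RT 120: heading 180 -> 60
FD 6.9: (-3.5,0) -> (-0.05,5.976) [heading=60, draw]
Final: pos=(-0.05,5.976), heading=60, 2 segment(s) drawn

Segment lengths:
  seg 1: (0,0) -> (-3.5,0), length = 3.5
  seg 2: (-3.5,0) -> (-0.05,5.976), length = 6.9
Total = 10.4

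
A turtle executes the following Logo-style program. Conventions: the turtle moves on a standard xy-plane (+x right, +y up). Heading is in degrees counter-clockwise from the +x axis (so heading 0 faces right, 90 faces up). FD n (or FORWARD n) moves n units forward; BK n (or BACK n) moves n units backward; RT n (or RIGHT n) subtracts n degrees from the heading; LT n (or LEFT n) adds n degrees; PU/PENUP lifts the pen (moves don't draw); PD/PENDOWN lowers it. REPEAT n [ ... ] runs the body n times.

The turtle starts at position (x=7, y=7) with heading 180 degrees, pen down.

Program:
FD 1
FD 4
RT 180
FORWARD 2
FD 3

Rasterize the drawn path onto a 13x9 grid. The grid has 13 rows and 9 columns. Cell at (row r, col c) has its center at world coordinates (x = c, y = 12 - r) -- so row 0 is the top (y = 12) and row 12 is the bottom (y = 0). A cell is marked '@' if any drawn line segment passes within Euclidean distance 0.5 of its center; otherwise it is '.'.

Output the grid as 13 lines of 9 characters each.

Segment 0: (7,7) -> (6,7)
Segment 1: (6,7) -> (2,7)
Segment 2: (2,7) -> (4,7)
Segment 3: (4,7) -> (7,7)

Answer: .........
.........
.........
.........
.........
..@@@@@@.
.........
.........
.........
.........
.........
.........
.........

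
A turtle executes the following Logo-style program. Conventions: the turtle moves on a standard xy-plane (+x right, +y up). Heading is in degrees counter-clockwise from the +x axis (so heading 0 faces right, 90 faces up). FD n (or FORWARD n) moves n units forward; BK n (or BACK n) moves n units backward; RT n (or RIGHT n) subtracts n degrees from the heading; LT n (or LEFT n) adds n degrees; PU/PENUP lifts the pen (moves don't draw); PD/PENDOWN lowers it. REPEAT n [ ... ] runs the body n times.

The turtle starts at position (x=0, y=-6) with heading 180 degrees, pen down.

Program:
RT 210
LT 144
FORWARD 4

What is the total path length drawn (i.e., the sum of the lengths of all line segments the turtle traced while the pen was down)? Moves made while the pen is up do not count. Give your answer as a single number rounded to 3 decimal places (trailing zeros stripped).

Executing turtle program step by step:
Start: pos=(0,-6), heading=180, pen down
RT 210: heading 180 -> 330
LT 144: heading 330 -> 114
FD 4: (0,-6) -> (-1.627,-2.346) [heading=114, draw]
Final: pos=(-1.627,-2.346), heading=114, 1 segment(s) drawn

Segment lengths:
  seg 1: (0,-6) -> (-1.627,-2.346), length = 4
Total = 4

Answer: 4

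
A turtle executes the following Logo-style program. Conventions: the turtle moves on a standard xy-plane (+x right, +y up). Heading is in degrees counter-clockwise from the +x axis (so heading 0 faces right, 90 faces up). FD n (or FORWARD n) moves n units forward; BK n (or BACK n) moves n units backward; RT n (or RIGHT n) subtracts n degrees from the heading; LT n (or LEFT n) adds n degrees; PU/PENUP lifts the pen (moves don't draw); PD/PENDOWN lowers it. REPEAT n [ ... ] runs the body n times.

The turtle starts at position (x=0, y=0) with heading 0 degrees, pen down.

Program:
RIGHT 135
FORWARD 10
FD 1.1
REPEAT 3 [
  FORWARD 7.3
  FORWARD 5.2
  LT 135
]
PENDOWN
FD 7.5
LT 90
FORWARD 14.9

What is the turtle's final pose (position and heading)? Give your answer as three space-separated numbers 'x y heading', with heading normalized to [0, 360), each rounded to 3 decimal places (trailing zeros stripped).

Answer: 1.873 -15.349 0

Derivation:
Executing turtle program step by step:
Start: pos=(0,0), heading=0, pen down
RT 135: heading 0 -> 225
FD 10: (0,0) -> (-7.071,-7.071) [heading=225, draw]
FD 1.1: (-7.071,-7.071) -> (-7.849,-7.849) [heading=225, draw]
REPEAT 3 [
  -- iteration 1/3 --
  FD 7.3: (-7.849,-7.849) -> (-13.011,-13.011) [heading=225, draw]
  FD 5.2: (-13.011,-13.011) -> (-16.688,-16.688) [heading=225, draw]
  LT 135: heading 225 -> 0
  -- iteration 2/3 --
  FD 7.3: (-16.688,-16.688) -> (-9.388,-16.688) [heading=0, draw]
  FD 5.2: (-9.388,-16.688) -> (-4.188,-16.688) [heading=0, draw]
  LT 135: heading 0 -> 135
  -- iteration 3/3 --
  FD 7.3: (-4.188,-16.688) -> (-9.35,-11.526) [heading=135, draw]
  FD 5.2: (-9.35,-11.526) -> (-13.027,-7.849) [heading=135, draw]
  LT 135: heading 135 -> 270
]
PD: pen down
FD 7.5: (-13.027,-7.849) -> (-13.027,-15.349) [heading=270, draw]
LT 90: heading 270 -> 0
FD 14.9: (-13.027,-15.349) -> (1.873,-15.349) [heading=0, draw]
Final: pos=(1.873,-15.349), heading=0, 10 segment(s) drawn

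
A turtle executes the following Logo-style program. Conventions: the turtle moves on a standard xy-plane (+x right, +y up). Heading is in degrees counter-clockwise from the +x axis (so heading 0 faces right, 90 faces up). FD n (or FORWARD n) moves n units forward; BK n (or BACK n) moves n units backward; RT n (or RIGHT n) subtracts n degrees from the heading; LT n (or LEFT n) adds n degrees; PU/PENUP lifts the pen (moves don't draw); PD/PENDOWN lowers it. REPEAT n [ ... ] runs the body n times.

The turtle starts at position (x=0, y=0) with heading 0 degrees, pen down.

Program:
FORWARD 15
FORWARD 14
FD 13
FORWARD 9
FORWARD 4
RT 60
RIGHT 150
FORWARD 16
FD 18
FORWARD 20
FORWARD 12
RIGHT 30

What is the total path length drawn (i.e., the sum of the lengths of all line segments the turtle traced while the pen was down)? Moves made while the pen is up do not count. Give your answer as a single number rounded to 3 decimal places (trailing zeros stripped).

Executing turtle program step by step:
Start: pos=(0,0), heading=0, pen down
FD 15: (0,0) -> (15,0) [heading=0, draw]
FD 14: (15,0) -> (29,0) [heading=0, draw]
FD 13: (29,0) -> (42,0) [heading=0, draw]
FD 9: (42,0) -> (51,0) [heading=0, draw]
FD 4: (51,0) -> (55,0) [heading=0, draw]
RT 60: heading 0 -> 300
RT 150: heading 300 -> 150
FD 16: (55,0) -> (41.144,8) [heading=150, draw]
FD 18: (41.144,8) -> (25.555,17) [heading=150, draw]
FD 20: (25.555,17) -> (8.235,27) [heading=150, draw]
FD 12: (8.235,27) -> (-2.158,33) [heading=150, draw]
RT 30: heading 150 -> 120
Final: pos=(-2.158,33), heading=120, 9 segment(s) drawn

Segment lengths:
  seg 1: (0,0) -> (15,0), length = 15
  seg 2: (15,0) -> (29,0), length = 14
  seg 3: (29,0) -> (42,0), length = 13
  seg 4: (42,0) -> (51,0), length = 9
  seg 5: (51,0) -> (55,0), length = 4
  seg 6: (55,0) -> (41.144,8), length = 16
  seg 7: (41.144,8) -> (25.555,17), length = 18
  seg 8: (25.555,17) -> (8.235,27), length = 20
  seg 9: (8.235,27) -> (-2.158,33), length = 12
Total = 121

Answer: 121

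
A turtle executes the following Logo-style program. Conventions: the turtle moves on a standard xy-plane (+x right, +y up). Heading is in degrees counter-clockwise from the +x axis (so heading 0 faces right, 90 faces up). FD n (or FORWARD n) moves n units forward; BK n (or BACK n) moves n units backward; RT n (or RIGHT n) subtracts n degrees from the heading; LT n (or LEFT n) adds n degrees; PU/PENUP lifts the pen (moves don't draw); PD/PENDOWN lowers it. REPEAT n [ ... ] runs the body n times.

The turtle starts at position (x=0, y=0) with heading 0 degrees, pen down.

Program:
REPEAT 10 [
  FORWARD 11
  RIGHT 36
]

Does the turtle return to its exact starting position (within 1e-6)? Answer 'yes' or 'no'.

Executing turtle program step by step:
Start: pos=(0,0), heading=0, pen down
REPEAT 10 [
  -- iteration 1/10 --
  FD 11: (0,0) -> (11,0) [heading=0, draw]
  RT 36: heading 0 -> 324
  -- iteration 2/10 --
  FD 11: (11,0) -> (19.899,-6.466) [heading=324, draw]
  RT 36: heading 324 -> 288
  -- iteration 3/10 --
  FD 11: (19.899,-6.466) -> (23.298,-16.927) [heading=288, draw]
  RT 36: heading 288 -> 252
  -- iteration 4/10 --
  FD 11: (23.298,-16.927) -> (19.899,-27.389) [heading=252, draw]
  RT 36: heading 252 -> 216
  -- iteration 5/10 --
  FD 11: (19.899,-27.389) -> (11,-33.855) [heading=216, draw]
  RT 36: heading 216 -> 180
  -- iteration 6/10 --
  FD 11: (11,-33.855) -> (0,-33.855) [heading=180, draw]
  RT 36: heading 180 -> 144
  -- iteration 7/10 --
  FD 11: (0,-33.855) -> (-8.899,-27.389) [heading=144, draw]
  RT 36: heading 144 -> 108
  -- iteration 8/10 --
  FD 11: (-8.899,-27.389) -> (-12.298,-16.927) [heading=108, draw]
  RT 36: heading 108 -> 72
  -- iteration 9/10 --
  FD 11: (-12.298,-16.927) -> (-8.899,-6.466) [heading=72, draw]
  RT 36: heading 72 -> 36
  -- iteration 10/10 --
  FD 11: (-8.899,-6.466) -> (0,0) [heading=36, draw]
  RT 36: heading 36 -> 0
]
Final: pos=(0,0), heading=0, 10 segment(s) drawn

Start position: (0, 0)
Final position: (0, 0)
Distance = 0; < 1e-6 -> CLOSED

Answer: yes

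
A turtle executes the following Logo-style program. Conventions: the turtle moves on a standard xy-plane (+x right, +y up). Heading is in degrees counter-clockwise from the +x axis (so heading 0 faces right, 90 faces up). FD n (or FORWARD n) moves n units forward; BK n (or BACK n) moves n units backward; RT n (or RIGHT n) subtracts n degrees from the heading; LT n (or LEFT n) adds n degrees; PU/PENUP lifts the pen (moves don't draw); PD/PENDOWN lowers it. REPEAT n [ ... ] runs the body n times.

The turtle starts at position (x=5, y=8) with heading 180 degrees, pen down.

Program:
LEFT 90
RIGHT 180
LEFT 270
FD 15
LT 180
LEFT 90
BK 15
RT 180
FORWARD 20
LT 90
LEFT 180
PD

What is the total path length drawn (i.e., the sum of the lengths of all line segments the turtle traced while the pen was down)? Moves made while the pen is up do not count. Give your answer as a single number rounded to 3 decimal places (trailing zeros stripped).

Answer: 50

Derivation:
Executing turtle program step by step:
Start: pos=(5,8), heading=180, pen down
LT 90: heading 180 -> 270
RT 180: heading 270 -> 90
LT 270: heading 90 -> 0
FD 15: (5,8) -> (20,8) [heading=0, draw]
LT 180: heading 0 -> 180
LT 90: heading 180 -> 270
BK 15: (20,8) -> (20,23) [heading=270, draw]
RT 180: heading 270 -> 90
FD 20: (20,23) -> (20,43) [heading=90, draw]
LT 90: heading 90 -> 180
LT 180: heading 180 -> 0
PD: pen down
Final: pos=(20,43), heading=0, 3 segment(s) drawn

Segment lengths:
  seg 1: (5,8) -> (20,8), length = 15
  seg 2: (20,8) -> (20,23), length = 15
  seg 3: (20,23) -> (20,43), length = 20
Total = 50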